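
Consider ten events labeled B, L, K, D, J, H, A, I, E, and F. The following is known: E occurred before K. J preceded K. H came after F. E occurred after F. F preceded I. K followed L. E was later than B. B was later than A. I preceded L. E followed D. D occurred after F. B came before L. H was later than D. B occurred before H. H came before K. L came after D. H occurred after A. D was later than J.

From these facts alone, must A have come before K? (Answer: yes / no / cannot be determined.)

Chain the constraints: A → H → K. Each link is directly stated, so A comes before K.

yes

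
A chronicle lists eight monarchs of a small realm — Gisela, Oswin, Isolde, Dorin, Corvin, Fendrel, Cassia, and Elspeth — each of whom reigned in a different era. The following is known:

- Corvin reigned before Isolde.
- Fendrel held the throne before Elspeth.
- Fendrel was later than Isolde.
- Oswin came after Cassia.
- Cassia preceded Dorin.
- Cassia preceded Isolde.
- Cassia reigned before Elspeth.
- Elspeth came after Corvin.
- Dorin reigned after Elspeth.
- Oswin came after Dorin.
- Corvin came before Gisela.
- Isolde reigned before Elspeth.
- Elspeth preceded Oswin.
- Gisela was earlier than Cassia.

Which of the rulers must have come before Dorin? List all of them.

Cassia, Corvin, Elspeth, Fendrel, Gisela, Isolde

Directly stated before Dorin: Cassia and Elspeth.
Corvin reaches Dorin via Corvin → Elspeth → Dorin.
Fendrel reaches Dorin via Fendrel → Elspeth → Dorin.
Gisela reaches Dorin via Gisela → Cassia → Dorin.
Likewise Isolde reaches Dorin by chaining the stated constraints.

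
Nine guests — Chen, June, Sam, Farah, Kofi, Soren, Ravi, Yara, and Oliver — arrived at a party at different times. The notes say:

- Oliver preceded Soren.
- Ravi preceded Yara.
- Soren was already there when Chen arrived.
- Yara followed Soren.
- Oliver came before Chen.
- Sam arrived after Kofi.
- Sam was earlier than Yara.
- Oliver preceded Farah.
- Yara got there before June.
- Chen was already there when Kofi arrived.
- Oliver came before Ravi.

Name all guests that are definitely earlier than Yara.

Chen, Kofi, Oliver, Ravi, Sam, Soren

Directly stated before Yara: Ravi, Sam, and Soren.
Chen reaches Yara via Chen → Kofi → Sam → Yara.
Kofi reaches Yara via Kofi → Sam → Yara.
Oliver reaches Yara via Oliver → Ravi → Yara.
No chain forces June (or any of the others) ahead of Yara.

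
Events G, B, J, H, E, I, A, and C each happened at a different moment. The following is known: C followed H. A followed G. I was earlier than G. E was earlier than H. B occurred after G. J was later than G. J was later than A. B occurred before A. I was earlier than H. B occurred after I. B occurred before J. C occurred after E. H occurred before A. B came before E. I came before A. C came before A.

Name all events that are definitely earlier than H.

B, E, G, I

Directly stated before H: E and I.
B reaches H via B → E → H.
G reaches H via G → B → E → H.
No chain forces A (or any of the others) ahead of H.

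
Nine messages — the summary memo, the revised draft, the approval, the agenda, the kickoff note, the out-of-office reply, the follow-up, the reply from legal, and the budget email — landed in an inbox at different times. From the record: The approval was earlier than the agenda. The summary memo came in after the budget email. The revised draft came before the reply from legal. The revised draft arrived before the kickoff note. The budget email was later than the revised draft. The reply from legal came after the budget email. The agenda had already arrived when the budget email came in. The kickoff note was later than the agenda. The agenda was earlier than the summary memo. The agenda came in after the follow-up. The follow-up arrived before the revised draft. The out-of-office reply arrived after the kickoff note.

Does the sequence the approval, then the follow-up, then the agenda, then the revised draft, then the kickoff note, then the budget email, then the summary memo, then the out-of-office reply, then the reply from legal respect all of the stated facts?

yes

Check each stated constraint against the proposed order — e.g. the agenda is ahead of the summary memo; the revised draft is ahead of the reply from legal. Every pair is in the required order; nothing is violated.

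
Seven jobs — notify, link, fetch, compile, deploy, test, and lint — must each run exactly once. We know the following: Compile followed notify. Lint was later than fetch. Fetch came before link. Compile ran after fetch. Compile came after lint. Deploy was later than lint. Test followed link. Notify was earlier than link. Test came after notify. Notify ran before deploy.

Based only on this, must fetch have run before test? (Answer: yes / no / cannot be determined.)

yes

Chain the constraints: fetch → link → test. Each link is directly stated, so fetch comes before test.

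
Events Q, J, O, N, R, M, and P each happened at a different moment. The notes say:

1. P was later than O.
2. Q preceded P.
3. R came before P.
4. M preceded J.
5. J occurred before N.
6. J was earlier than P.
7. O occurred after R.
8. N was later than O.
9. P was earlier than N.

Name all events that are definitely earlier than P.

Directly stated before P: J, O, Q, and R.
M reaches P via M → J → P.
No chain forces N ahead of P.

J, M, O, Q, R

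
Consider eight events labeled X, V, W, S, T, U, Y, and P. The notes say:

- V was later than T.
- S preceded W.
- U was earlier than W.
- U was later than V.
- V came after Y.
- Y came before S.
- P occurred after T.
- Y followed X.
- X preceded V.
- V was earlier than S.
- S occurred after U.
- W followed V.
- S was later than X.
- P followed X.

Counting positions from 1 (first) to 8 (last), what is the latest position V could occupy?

V must come before S, U, and W — 3 events forced after it.
Everything else can be placed before V in some valid order, so V can sit as late as position 8 − 3 = 5.

5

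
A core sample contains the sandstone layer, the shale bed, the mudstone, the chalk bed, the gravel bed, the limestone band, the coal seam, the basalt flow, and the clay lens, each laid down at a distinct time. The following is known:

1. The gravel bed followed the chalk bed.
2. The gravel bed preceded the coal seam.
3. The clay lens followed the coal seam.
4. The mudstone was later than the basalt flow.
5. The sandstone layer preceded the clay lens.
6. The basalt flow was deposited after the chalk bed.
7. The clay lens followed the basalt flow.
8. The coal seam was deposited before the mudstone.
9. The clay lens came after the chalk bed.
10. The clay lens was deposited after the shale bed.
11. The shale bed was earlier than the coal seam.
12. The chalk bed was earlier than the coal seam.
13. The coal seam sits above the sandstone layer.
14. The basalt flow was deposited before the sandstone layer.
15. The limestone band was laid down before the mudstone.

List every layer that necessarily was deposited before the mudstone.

Directly stated before the mudstone: the basalt flow, the coal seam, and the limestone band.
The chalk bed reaches the mudstone via the chalk bed → the coal seam → the mudstone.
The gravel bed reaches the mudstone via the gravel bed → the coal seam → the mudstone.
The sandstone layer reaches the mudstone via the sandstone layer → the coal seam → the mudstone.
Likewise the shale bed reaches the mudstone by chaining the stated constraints.

the basalt flow, the chalk bed, the coal seam, the gravel bed, the limestone band, the sandstone layer, the shale bed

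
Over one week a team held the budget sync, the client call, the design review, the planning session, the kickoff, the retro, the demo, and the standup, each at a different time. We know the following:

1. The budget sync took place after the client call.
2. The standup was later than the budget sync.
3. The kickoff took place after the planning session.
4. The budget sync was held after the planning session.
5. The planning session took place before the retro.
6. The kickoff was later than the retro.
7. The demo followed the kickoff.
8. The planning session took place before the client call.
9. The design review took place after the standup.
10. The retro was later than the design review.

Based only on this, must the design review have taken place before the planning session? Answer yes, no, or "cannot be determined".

Tracing the constraints gives the planning session → the budget sync → the standup → the design review, so the planning session must come before the design review.
That means the design review cannot be before the planning session.

no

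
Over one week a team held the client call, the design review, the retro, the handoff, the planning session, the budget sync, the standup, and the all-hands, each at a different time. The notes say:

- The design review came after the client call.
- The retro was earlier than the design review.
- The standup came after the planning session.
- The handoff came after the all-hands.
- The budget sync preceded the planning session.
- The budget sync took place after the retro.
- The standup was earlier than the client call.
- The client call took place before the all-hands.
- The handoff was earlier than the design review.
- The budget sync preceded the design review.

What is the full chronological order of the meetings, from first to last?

the retro, the budget sync, the planning session, the standup, the client call, the all-hands, the handoff, the design review

The constraints fix every adjacent pair, so only one ordering works:
the retro → the budget sync → the planning session → the standup → the client call → the all-hands → the handoff → the design review.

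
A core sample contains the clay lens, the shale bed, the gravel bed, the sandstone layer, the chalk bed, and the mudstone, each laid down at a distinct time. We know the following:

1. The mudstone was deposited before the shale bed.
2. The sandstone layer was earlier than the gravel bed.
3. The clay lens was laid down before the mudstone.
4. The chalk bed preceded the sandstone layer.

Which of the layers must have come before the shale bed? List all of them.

the clay lens, the mudstone

Directly stated before the shale bed: the mudstone.
The clay lens reaches the shale bed via the clay lens → the mudstone → the shale bed.
No chain forces the gravel bed (or any of the others) ahead of the shale bed.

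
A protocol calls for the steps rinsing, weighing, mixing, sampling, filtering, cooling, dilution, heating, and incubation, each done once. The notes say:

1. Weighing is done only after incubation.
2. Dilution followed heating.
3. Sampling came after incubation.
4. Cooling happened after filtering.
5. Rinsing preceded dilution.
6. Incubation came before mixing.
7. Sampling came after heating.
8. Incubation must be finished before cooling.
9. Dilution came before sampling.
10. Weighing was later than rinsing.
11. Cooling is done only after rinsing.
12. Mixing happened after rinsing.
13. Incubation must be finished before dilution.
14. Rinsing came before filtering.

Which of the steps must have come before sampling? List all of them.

dilution, heating, incubation, rinsing

Directly stated before sampling: dilution, heating, and incubation.
Rinsing reaches sampling via rinsing → dilution → sampling.
No chain forces weighing (or any of the others) ahead of sampling.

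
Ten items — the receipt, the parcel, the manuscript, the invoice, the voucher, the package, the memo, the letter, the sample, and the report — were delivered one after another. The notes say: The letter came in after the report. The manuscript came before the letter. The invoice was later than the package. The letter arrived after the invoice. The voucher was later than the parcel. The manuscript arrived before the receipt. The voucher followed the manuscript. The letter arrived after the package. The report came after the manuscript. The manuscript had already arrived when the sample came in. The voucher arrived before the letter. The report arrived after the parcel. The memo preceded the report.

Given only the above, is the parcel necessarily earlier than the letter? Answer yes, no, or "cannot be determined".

yes

Chain the constraints: the parcel → the voucher → the letter. Each link is directly stated, so the parcel comes before the letter.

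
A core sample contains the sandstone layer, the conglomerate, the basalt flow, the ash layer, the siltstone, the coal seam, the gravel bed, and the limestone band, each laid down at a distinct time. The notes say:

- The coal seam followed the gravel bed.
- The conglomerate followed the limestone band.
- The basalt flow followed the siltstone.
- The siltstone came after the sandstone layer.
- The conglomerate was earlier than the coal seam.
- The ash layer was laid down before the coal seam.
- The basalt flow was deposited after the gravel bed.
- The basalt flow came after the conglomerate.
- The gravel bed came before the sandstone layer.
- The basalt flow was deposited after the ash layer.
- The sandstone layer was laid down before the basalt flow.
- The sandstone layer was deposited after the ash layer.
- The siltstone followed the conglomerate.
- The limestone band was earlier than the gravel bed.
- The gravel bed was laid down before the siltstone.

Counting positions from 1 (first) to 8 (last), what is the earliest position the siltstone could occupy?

The ash layer, the conglomerate, the gravel bed, the limestone band, and the sandstone layer must all come before the siltstone — 5 forced predecessors.
Nothing else is forced ahead of the siltstone, so its earliest slot is position 5 + 1 = 6.

6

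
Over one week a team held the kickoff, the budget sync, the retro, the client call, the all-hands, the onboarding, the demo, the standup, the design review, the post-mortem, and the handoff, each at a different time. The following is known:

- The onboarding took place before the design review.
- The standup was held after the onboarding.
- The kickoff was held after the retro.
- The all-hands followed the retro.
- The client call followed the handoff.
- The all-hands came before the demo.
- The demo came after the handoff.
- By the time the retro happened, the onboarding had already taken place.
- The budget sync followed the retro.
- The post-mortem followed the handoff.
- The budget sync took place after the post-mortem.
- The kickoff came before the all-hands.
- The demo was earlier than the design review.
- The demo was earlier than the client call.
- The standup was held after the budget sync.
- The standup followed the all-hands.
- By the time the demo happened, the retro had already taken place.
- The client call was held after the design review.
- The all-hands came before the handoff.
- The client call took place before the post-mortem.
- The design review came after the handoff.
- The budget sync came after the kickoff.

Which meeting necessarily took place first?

The onboarding has a chain of constraints placing it before every other meeting, so the onboarding must be first.

the onboarding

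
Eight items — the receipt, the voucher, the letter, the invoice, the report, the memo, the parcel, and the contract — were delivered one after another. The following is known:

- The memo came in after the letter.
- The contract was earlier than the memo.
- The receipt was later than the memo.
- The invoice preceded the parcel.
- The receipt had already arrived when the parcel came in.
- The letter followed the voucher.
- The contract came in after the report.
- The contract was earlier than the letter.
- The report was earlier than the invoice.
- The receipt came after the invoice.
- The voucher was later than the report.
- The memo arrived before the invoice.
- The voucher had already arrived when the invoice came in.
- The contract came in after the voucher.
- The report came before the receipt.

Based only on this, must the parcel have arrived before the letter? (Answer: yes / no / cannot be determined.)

no

Tracing the constraints gives the letter → the memo → the receipt → the parcel, so the letter must come before the parcel.
That means the parcel cannot be before the letter.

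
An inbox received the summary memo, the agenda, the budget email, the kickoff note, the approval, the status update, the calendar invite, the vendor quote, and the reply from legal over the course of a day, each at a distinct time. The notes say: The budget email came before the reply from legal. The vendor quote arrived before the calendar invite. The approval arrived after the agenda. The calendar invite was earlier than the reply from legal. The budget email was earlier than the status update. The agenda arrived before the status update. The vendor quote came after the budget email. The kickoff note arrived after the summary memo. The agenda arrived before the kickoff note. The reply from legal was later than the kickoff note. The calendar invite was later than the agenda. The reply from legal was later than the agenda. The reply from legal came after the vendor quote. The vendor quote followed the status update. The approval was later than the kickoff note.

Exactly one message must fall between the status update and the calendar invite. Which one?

the vendor quote

Tracing the constraints gives the status update → the vendor quote → the calendar invite, so the vendor quote sits after the status update and before the calendar invite.
No other message is forced both after the status update and before the calendar invite.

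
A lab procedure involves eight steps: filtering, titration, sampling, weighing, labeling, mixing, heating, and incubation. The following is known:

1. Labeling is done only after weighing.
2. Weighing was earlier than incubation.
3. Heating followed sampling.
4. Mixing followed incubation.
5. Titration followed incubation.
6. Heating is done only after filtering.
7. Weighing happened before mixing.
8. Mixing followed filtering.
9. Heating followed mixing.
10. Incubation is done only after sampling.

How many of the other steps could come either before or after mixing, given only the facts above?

Forced before mixing: filtering, incubation, sampling, and weighing; forced after mixing: heating.
That leaves labeling and titration with no forced order relative to mixing — 2.

2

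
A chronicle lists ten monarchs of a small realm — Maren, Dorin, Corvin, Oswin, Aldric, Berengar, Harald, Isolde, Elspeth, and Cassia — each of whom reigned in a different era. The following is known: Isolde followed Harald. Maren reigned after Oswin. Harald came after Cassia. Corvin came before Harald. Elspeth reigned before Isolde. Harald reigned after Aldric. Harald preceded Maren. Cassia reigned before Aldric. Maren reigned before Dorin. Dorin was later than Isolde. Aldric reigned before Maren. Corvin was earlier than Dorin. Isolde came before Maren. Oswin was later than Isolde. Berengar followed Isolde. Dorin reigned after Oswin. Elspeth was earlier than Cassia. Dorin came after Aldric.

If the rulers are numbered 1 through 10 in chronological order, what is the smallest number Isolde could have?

6

Aldric, Cassia, Corvin, Elspeth, and Harald must all come before Isolde — 5 forced predecessors.
Nothing else is forced ahead of Isolde, so their earliest slot is position 5 + 1 = 6.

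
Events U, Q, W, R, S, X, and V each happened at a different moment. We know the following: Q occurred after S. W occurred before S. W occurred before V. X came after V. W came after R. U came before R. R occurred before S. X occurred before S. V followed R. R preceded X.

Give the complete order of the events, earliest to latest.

The constraints fix every adjacent pair, so only one ordering works:
U → R → W → V → X → S → Q.

U, R, W, V, X, S, Q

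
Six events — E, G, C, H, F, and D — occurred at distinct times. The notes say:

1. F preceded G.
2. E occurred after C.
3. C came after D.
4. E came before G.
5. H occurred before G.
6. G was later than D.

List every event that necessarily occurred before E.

Directly stated before E: C.
D reaches E via D → C → E.
No chain forces G (or any of the others) ahead of E.

C, D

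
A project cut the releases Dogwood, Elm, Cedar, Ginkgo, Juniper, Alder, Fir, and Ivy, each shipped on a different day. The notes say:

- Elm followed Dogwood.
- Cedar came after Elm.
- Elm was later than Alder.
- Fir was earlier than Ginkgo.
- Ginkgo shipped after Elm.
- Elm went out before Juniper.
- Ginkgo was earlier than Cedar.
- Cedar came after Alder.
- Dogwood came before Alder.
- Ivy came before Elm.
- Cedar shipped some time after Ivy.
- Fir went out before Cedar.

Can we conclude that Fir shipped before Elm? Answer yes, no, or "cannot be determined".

cannot be determined

No chain of stated constraints runs from Fir to Elm, and none runs from Elm to Fir either.
So the relative order of Fir and Elm is not fixed by the given facts.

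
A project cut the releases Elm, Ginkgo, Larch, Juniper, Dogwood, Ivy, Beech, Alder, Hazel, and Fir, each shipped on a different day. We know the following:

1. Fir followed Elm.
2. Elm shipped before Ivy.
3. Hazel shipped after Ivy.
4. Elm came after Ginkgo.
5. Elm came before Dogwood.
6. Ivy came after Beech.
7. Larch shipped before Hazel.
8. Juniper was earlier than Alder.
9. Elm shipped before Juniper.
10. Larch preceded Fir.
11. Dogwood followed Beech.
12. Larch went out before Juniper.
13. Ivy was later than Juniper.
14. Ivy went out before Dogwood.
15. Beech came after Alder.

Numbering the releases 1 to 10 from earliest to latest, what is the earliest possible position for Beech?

6

Alder, Elm, Ginkgo, Juniper, and Larch must all come before Beech — 5 forced predecessors.
Nothing else is forced ahead of Beech, so its earliest slot is position 5 + 1 = 6.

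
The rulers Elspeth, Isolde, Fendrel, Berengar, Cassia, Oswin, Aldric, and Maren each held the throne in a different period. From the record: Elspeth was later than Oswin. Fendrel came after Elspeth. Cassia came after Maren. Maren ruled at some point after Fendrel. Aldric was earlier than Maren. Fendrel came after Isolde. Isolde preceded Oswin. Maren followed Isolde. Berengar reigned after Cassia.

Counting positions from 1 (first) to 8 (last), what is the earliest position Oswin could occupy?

2

Isolde must come before Oswin — 1 forced predecessor.
Nothing else is forced ahead of Oswin, so their earliest slot is position 1 + 1 = 2.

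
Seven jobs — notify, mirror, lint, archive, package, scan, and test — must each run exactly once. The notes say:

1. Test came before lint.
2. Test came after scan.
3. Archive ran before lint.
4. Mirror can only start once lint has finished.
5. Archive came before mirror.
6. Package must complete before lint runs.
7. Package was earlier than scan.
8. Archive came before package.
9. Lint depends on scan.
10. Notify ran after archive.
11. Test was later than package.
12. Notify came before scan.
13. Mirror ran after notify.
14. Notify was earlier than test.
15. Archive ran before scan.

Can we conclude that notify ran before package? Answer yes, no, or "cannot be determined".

No chain of stated constraints runs from notify to package, and none runs from package to notify either.
So the relative order of notify and package is not fixed by the given facts.

cannot be determined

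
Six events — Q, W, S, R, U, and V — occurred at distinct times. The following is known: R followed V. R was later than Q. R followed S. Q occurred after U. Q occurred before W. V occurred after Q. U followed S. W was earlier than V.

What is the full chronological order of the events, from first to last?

S, U, Q, W, V, R

The constraints fix every adjacent pair, so only one ordering works:
S → U → Q → W → V → R.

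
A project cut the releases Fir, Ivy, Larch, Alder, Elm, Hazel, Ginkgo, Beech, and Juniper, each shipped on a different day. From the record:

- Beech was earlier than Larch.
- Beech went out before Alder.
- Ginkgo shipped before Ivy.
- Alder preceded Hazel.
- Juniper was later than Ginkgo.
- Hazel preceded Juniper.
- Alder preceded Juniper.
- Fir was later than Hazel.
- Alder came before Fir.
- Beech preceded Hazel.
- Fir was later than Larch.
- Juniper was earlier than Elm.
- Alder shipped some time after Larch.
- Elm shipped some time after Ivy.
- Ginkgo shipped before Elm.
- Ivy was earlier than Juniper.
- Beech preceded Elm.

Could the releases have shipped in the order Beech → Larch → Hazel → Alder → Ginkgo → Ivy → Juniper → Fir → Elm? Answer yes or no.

no

The constraints require Alder before Hazel, but in the proposed sequence Hazel appears ahead of Alder. That one violation is enough.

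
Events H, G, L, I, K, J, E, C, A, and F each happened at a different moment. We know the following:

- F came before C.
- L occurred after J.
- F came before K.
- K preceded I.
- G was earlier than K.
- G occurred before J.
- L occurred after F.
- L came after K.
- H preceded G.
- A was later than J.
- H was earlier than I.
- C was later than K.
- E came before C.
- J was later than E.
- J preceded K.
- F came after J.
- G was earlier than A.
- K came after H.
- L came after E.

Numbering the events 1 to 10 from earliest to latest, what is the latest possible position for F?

F must come before C, I, K, and L — 4 events forced after it.
Everything else can be placed before F in some valid order, so F can sit as late as position 10 − 4 = 6.

6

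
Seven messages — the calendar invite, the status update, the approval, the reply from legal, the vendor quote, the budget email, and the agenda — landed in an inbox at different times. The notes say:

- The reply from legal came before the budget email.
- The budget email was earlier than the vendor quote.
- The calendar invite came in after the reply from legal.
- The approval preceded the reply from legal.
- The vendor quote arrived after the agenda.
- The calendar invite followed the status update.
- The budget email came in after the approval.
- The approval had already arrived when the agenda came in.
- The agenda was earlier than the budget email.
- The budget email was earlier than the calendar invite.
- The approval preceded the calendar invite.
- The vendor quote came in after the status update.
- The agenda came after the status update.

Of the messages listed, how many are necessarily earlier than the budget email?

Directly stated before the budget email: the agenda, the approval, and the reply from legal.
The status update reaches the budget email via the status update → the agenda → the budget email.
That's the agenda, the approval, the reply from legal, and the status update — 4 in all.

4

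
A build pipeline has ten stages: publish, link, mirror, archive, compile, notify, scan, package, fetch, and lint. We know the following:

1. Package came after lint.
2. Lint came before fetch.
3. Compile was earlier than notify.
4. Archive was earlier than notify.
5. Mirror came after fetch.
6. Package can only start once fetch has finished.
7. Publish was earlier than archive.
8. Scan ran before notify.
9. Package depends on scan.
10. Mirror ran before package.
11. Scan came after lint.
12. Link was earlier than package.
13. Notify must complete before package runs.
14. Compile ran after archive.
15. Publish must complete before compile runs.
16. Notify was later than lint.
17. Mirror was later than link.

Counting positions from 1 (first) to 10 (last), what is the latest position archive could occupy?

7

Archive must come before compile, notify, and package — 3 stages forced after it.
Everything else can be placed before archive in some valid order, so archive can sit as late as position 10 − 3 = 7.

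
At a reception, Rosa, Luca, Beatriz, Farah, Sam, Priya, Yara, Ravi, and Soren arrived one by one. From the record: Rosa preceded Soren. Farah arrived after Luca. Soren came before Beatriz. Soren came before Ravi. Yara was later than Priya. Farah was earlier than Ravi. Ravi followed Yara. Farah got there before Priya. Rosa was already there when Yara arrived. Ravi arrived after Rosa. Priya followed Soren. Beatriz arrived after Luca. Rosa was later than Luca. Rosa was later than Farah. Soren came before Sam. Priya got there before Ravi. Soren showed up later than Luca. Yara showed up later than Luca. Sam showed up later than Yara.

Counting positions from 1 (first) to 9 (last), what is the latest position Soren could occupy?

Soren must come before Beatriz, Priya, Ravi, Sam, and Yara — 5 guests forced after them.
Everything else can be placed before Soren in some valid order, so Soren can sit as late as position 9 − 5 = 4.

4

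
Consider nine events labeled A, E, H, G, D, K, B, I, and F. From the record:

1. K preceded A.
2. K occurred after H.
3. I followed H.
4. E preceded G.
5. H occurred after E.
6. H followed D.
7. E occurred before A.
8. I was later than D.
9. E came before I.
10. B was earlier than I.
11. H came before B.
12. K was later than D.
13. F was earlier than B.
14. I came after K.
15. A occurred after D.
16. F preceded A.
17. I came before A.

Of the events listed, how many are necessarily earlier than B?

4

Directly stated before B: F and H.
D reaches B via D → H → B.
E reaches B via E → H → B.
That's D, E, F, and H — 4 in all.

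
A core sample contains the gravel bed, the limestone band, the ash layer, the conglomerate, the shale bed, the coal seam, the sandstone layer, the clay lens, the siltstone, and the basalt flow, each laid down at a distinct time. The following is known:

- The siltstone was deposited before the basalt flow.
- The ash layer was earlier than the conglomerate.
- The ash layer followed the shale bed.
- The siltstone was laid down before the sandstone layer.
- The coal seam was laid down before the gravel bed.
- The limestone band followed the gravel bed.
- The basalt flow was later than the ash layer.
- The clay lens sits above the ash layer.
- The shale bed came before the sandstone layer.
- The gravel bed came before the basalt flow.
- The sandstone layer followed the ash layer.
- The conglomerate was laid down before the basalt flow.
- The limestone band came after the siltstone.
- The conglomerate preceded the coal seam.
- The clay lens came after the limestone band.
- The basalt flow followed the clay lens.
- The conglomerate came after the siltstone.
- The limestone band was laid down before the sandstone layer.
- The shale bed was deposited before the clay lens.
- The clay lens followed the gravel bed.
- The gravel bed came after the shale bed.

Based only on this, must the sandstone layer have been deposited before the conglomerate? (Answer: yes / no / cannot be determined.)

no

Tracing the constraints gives the conglomerate → the coal seam → the gravel bed → the limestone band → the sandstone layer, so the conglomerate must come before the sandstone layer.
That means the sandstone layer cannot be before the conglomerate.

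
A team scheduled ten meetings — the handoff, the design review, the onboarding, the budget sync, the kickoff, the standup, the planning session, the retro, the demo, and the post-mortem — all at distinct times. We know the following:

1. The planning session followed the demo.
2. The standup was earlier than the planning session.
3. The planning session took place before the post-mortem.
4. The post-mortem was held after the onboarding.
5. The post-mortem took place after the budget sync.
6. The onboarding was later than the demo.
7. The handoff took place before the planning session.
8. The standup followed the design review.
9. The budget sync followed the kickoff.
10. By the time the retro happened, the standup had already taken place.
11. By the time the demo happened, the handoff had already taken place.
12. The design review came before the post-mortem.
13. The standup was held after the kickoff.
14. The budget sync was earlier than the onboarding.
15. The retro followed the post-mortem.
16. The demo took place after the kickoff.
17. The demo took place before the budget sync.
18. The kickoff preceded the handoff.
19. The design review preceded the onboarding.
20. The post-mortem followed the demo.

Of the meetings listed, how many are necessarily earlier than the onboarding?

5

Directly stated before the onboarding: the budget sync, the demo, and the design review.
The handoff reaches the onboarding via the handoff → the demo → the onboarding.
The kickoff reaches the onboarding via the kickoff → the demo → the onboarding.
No chain forces the post-mortem (or any of the others) ahead of the onboarding.
That's the budget sync, the demo, the design review, the handoff, and the kickoff — 5 in all.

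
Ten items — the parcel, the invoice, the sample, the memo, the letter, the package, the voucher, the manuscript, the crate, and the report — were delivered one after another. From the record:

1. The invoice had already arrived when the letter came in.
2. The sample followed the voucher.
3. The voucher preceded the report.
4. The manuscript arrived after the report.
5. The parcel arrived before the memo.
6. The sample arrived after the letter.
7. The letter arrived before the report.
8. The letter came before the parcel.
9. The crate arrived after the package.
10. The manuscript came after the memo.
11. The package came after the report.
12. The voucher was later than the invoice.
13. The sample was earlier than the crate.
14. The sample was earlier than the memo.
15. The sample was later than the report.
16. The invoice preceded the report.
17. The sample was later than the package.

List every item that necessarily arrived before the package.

Directly stated before the package: the report.
The invoice reaches the package via the invoice → the report → the package.
The letter reaches the package via the letter → the report → the package.
The voucher reaches the package via the voucher → the report → the package.
No chain forces the memo (or any of the others) ahead of the package.

the invoice, the letter, the report, the voucher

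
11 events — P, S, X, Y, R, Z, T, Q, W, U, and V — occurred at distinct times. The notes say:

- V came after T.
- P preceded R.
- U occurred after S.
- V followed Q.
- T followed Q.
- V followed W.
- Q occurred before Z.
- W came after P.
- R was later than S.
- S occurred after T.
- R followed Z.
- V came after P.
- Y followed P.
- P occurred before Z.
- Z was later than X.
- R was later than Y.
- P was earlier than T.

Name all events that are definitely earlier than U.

Directly stated before U: S.
P reaches U via P → T → S → U.
Q reaches U via Q → T → S → U.
T reaches U via T → S → U.
No chain forces W (or any of the others) ahead of U.

P, Q, S, T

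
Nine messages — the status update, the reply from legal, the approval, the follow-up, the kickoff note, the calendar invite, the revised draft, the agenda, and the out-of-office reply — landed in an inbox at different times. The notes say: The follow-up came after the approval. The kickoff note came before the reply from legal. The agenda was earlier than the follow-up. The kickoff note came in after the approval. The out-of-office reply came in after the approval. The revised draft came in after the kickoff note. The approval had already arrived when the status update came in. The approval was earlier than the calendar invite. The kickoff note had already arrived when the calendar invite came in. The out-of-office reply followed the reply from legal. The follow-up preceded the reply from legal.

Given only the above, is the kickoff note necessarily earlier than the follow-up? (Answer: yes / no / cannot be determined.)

No chain of stated constraints runs from the kickoff note to the follow-up, and none runs from the follow-up to the kickoff note either.
So the relative order of the kickoff note and the follow-up is not fixed by the given facts.

cannot be determined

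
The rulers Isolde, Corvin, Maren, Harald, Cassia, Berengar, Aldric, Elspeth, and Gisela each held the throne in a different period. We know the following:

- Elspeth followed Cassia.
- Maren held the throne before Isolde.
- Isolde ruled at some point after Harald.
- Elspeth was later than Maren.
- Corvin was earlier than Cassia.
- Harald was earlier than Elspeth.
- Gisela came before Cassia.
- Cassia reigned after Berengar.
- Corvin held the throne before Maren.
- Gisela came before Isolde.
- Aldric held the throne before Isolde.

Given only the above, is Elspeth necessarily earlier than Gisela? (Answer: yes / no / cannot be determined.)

Tracing the constraints gives Gisela → Cassia → Elspeth, so Gisela must come before Elspeth.
That means Elspeth cannot be before Gisela.

no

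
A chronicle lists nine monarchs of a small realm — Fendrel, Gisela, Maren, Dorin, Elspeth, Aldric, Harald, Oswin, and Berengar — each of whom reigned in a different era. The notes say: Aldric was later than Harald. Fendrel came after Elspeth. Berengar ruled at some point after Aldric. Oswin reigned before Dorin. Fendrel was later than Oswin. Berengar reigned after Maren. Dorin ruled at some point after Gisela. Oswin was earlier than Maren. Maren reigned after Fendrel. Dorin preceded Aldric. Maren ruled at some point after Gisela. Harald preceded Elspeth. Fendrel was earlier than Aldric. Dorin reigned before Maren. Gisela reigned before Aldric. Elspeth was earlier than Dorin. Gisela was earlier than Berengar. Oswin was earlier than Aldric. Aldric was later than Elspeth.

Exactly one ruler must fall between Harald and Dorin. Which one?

Elspeth

Tracing the constraints gives Harald → Elspeth → Dorin, so Elspeth sits after Harald and before Dorin.
No other ruler is forced both after Harald and before Dorin.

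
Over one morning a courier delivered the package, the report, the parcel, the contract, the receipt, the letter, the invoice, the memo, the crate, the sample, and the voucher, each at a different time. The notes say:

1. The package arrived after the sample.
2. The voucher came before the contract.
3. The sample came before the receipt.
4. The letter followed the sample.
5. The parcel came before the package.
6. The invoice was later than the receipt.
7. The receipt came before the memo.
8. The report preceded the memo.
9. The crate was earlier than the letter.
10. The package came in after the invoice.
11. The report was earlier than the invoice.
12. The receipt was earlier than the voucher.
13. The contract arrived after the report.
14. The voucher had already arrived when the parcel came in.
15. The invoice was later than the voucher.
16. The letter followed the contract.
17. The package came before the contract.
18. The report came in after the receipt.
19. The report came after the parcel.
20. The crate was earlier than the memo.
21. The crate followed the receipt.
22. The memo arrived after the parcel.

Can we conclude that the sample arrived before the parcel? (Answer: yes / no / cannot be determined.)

yes

Chain the constraints: the sample → the receipt → the voucher → the parcel. Each link is directly stated, so the sample comes before the parcel.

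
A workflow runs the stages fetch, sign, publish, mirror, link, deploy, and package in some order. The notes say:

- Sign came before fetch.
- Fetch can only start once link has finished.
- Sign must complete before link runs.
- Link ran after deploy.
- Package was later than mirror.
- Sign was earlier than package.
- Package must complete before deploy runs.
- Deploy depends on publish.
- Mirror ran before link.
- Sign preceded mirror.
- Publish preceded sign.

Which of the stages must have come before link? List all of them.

Directly stated before link: deploy, mirror, and sign.
Package reaches link via package → deploy → link.
Publish reaches link via publish → deploy → link.
No chain forces fetch ahead of link.

deploy, mirror, package, publish, sign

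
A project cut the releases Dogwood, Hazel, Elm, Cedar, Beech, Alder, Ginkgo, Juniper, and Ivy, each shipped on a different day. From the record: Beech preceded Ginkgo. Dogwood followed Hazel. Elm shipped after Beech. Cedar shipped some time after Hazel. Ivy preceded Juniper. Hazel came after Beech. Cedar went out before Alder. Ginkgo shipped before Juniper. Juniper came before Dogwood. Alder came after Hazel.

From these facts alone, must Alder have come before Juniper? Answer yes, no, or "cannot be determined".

cannot be determined

No chain of stated constraints runs from Alder to Juniper, and none runs from Juniper to Alder either.
So the relative order of Alder and Juniper is not fixed by the given facts.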